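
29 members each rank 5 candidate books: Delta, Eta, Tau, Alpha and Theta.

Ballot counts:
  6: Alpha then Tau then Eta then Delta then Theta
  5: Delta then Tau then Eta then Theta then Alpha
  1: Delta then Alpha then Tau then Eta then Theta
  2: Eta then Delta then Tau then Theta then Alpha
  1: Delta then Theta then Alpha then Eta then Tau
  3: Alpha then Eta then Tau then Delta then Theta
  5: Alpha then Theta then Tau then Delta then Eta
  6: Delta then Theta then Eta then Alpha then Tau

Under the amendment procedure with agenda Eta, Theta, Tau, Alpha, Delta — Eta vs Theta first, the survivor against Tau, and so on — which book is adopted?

Delta

Round 1: Eta vs Theta — 17–12, Eta advances.
Round 2: Eta vs Tau — 12–17, Tau advances.
Round 3: Tau vs Alpha — 7–22, Alpha advances.
Round 4: Alpha vs Delta — 14–15, Delta advances.
Delta survives the agenda.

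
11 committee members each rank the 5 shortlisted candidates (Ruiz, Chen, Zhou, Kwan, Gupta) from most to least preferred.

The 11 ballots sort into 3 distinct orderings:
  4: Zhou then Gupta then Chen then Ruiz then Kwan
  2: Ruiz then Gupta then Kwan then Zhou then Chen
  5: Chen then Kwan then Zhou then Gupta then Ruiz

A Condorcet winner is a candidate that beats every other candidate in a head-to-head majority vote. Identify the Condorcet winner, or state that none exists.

none

Check each pair by majority over 11 ballots:
Ruiz–Chen: Chen 9–2.
Ruiz vs Zhou: 2 for Ruiz, 9 for Zhou — Zhou by 9–2.
Ruiz vs Kwan: Ruiz is ranked higher on 4+2 = 6 ballots, Kwan on 5. Ruiz wins 6–5.
Ruiz vs Gupta: Ruiz preferred on 2 ballots; Gupta wins 9–2.
Chen vs Zhou: Chen preferred on 5 ballots; Zhou wins 6–5.
Chen vs Kwan: Chen wins 9–2.
Chen vs Gupta: 5 for Chen, 6 for Gupta — Gupta by 6–5.
Zhou vs Kwan: 4 to 7, Kwan.
Zhou vs Gupta: Zhou, 9–2.
Kwan vs Gupta: 5 to 6, Gupta.
No candidate is unbeaten: Ruiz loses to Chen; Chen loses to Zhou; Zhou loses to Kwan; Kwan loses to Ruiz; Gupta loses to Zhou. In particular Ruiz > Kwan > Zhou > Ruiz is a majority cycle — no Condorcet winner exists.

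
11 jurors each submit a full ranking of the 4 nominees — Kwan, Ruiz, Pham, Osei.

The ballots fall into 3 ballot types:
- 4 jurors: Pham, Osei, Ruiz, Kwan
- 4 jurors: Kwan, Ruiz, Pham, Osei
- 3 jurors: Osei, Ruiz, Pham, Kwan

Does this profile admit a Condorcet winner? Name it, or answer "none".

none

Head-to-head results (11 jurors):
Kwan vs Ruiz: 4 to 7, Ruiz.
Kwan vs Pham: 4 for Kwan, 7 for Pham — Pham by 7–4.
Kwan vs Osei: 4 for Kwan, 7 for Osei — Osei by 7–4.
Ruiz vs Pham: 4+3 = 7 for Ruiz, 4 for Pham — Ruiz by 7–4.
Ruiz vs Osei: Ruiz preferred on 4 ballots; Osei wins 7–4.
Pham vs Osei: Pham preferred on 4+4 = 8 ballots; Pham wins 8–3.
Each nominee drops at least one matchup (Kwan loses to Ruiz; Ruiz loses to Osei; Pham loses to Ruiz; Osei loses to Pham); the cycle Ruiz → Pham → Osei → Ruiz rules out a Condorcet winner.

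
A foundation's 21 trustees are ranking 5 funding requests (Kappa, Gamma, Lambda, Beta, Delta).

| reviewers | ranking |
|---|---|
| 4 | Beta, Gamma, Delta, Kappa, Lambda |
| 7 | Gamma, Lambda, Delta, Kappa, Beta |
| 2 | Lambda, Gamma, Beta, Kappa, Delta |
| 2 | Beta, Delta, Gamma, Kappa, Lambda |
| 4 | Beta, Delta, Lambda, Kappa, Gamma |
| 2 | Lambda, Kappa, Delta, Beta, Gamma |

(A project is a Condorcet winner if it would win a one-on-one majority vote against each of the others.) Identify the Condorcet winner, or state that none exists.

none

Pairwise majorities:
Kappa vs Gamma: 6 to 15, Gamma.
Kappa vs Lambda: Kappa is ranked higher on 4+2 = 6 ballots, Lambda on 15. Lambda wins 15–6.
Kappa vs Beta: Beta wins 12–9.
Kappa vs Delta: Delta, 17–4.
Gamma vs Lambda: 13 to 8, Gamma.
Gamma vs Beta: Gamma is ranked higher on 7+2 = 9 ballots, Beta on 12. Beta wins 12–9.
Gamma vs Delta: 4+7+2 = 13 for Gamma, 8 for Delta — Gamma by 13–8.
Lambda vs Beta: Lambda preferred on 7+2+2 = 11 ballots; Lambda wins 11–10.
Lambda vs Delta: Lambda, 11–10.
Beta vs Delta: Beta, 12–9.
No project is unbeaten: Kappa loses to Gamma; Gamma loses to Beta; Lambda loses to Gamma; Beta loses to Lambda; Delta loses to Gamma. In particular Gamma beats Lambda beats Beta beats Gamma is a majority cycle — no Condorcet winner exists.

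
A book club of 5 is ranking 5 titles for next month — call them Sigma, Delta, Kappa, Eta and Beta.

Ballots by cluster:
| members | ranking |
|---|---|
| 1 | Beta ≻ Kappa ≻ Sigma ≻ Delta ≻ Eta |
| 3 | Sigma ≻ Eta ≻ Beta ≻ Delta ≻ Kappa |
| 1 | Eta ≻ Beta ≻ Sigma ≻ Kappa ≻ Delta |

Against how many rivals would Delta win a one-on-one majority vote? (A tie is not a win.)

Delta against each rival (5 members):
Delta–Sigma: Sigma 5–0.
Delta vs Kappa: 3 to 2, Delta.
Delta vs Eta: 1 to 4, Eta.
Delta vs Beta: 0 to 5, Beta.
Delta beats Kappa; loses to Sigma, Eta, Beta — 1 pairwise win.

1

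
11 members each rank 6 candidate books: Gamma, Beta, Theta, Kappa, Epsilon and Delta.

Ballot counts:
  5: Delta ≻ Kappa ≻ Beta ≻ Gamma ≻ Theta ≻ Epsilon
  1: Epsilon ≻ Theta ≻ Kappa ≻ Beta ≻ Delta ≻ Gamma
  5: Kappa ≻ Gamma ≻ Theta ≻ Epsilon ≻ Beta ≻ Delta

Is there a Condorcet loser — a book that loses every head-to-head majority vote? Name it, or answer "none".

none

Head-to-head results (11 members):
Gamma–Beta: Beta 6–5.
Gamma vs Theta: Gamma, 10–1.
Gamma vs Kappa: Kappa wins 11–0.
Gamma vs Epsilon: Gamma, 10–1.
Gamma–Delta: Delta 6–5.
Beta vs Theta: Beta preferred on 5 ballots; Theta wins 6–5.
Beta vs Kappa: Beta is ranked higher on 0 ballots, Kappa on 11. Kappa wins 11–0.
Beta vs Epsilon: Epsilon, 6–5.
Beta vs Delta: 6 to 5, Beta.
Theta vs Kappa: 1 to 10, Kappa.
Theta vs Epsilon: Theta is ranked higher on 5+5 = 10 ballots, Epsilon on 1. Theta wins 10–1.
Theta vs Delta: Theta, 6–5.
Kappa vs Epsilon: 10 to 1, Kappa.
Kappa–Delta: Kappa 6–5.
Epsilon vs Delta: Epsilon wins 6–5.
No book is winless: Gamma beats Theta; Beta beats Gamma; Theta beats Beta; Kappa beats Gamma; Epsilon beats Beta; Delta beats Gamma. There is no Condorcet loser.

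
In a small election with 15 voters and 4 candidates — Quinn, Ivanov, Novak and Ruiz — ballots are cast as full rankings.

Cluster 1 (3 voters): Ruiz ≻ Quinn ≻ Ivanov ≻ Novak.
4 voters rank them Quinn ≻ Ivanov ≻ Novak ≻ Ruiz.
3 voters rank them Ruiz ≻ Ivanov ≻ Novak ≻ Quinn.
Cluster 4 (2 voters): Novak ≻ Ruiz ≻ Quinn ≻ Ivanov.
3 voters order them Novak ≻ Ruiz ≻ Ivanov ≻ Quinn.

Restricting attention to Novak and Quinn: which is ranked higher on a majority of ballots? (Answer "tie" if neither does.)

Ballots ranking Novak above Quinn: 3 + 2 + 3 = 8.
Ballots ranking Quinn above Novak: 15 − 8 = 7.
Novak wins the head-to-head 8–7.

Novak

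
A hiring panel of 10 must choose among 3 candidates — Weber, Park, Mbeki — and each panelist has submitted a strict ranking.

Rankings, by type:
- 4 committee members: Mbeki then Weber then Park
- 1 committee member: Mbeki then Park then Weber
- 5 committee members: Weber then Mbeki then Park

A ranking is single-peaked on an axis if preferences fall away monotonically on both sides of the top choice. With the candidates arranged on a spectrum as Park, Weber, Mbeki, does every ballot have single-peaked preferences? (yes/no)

no

Axis positions: Park=1, Weber=2, Mbeki=3.
Type 1 (peak Mbeki at position 3): ranking walks positions 3-2-1, expanding outward from the peak — single-peaked.
Type 2: ranking walks positions 3-1-2; Park is ranked above Weber even though Weber lies between Park and the peak Mbeki on the axis — preferences dip and rise again. Not single-peaked.
Type 3 (peak Weber at position 2): ranking walks positions 2-3-1, expanding outward from the peak — single-peaked.
Type 2 violates single-peakedness, so the profile is not single-peaked on this axis.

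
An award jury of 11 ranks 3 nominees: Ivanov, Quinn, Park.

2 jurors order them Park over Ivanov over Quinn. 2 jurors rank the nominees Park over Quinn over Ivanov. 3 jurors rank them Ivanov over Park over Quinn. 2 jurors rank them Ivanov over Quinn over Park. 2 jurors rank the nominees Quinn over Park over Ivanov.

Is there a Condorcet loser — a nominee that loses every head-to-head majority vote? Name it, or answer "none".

Quinn

Pairwise majorities:
Ivanov vs Quinn: 7 to 4, Ivanov.
Ivanov vs Park: Park wins 6–5.
Quinn vs Park: Park, 7–4.
Only Quinn has no wins; Quinn is the Condorcet loser.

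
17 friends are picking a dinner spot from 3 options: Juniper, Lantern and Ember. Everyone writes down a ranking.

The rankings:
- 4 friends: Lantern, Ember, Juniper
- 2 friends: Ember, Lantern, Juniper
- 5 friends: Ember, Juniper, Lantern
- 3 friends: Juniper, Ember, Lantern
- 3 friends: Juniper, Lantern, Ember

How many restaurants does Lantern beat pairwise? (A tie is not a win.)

Lantern against each rival (17 friends):
Lantern–Juniper: Juniper 11–6.
Lantern vs Ember: Ember wins 10–7.
Lantern beats no one; loses to Juniper, Ember — 0 pairwise wins.

0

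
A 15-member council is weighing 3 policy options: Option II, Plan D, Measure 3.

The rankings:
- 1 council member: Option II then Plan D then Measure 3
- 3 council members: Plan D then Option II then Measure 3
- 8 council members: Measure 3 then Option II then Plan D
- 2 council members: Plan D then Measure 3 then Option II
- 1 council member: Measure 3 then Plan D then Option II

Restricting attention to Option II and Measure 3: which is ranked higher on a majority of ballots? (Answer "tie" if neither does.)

Ballots ranking Option II above Measure 3: 1 + 3 = 4.
Ballots ranking Measure 3 above Option II: 15 − 4 = 11.
Measure 3 wins the head-to-head 11–4.

Measure 3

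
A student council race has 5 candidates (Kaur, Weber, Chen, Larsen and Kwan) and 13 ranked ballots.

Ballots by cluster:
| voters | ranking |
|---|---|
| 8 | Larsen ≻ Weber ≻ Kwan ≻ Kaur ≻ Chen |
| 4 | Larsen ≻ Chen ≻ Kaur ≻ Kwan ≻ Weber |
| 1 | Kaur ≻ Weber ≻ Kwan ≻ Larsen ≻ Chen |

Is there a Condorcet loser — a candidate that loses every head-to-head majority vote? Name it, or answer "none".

Chen

Pairwise majorities:
Kaur vs Weber: Weber, 8–5.
Kaur vs Chen: Kaur, 9–4.
Kaur vs Larsen: Larsen, 12–1.
Kaur vs Kwan: Kwan wins 8–5.
Weber vs Chen: 9 to 4, Weber.
Weber vs Larsen: 1 to 12, Larsen.
Weber vs Kwan: Weber is ranked higher on 8+1 = 9 ballots, Kwan on 4. Weber wins 9–4.
Chen vs Larsen: Larsen, 13–0.
Chen vs Kwan: Kwan, 9–4.
Larsen–Kwan: Larsen 12–1.
Only Chen has no wins; Chen is the Condorcet loser.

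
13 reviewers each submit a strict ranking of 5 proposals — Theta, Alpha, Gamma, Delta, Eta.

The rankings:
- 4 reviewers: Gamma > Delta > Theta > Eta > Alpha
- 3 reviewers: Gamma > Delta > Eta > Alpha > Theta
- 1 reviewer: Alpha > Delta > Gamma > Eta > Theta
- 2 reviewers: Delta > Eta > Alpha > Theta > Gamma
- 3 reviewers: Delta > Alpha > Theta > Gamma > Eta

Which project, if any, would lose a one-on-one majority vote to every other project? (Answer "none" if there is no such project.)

Head-to-head results (13 reviewers):
Theta vs Alpha: Alpha wins 9–4.
Theta vs Gamma: 5 to 8, Gamma.
Theta vs Delta: Theta preferred on 0 ballots; Delta wins 13–0.
Theta vs Eta: Theta, 7–6.
Alpha vs Gamma: 6 to 7, Gamma.
Alpha vs Delta: Delta, 12–1.
Alpha vs Eta: Eta wins 9–4.
Gamma vs Delta: 7 to 6, Gamma.
Gamma vs Eta: Gamma wins 11–2.
Delta vs Eta: Delta, 13–0.
Each project has at least one pairwise win (Theta beats Eta; Alpha beats Theta; Gamma beats Theta; Delta beats Theta; Eta beats Alpha) — no Condorcet loser.

none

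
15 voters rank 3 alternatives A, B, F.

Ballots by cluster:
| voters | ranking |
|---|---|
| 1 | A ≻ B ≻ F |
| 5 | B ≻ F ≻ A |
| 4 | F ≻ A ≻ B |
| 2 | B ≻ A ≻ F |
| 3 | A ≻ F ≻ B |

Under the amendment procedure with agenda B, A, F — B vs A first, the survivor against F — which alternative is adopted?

F

Round 1: B vs A — 7–8, A advances.
Round 2: A vs F — 6–9, F advances.
F survives the agenda.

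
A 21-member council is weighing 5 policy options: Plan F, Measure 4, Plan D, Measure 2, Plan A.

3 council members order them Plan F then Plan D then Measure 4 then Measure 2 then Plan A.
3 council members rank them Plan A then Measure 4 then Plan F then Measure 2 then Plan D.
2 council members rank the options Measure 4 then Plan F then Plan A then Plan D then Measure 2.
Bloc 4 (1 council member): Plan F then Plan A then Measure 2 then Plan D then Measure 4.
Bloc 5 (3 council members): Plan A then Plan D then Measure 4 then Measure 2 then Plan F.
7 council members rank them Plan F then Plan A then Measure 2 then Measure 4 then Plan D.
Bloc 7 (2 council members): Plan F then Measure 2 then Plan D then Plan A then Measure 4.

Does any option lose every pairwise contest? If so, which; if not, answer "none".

Plan D

Pairwise majorities:
Plan F vs Measure 4: 13 to 8, Plan F.
Plan F vs Plan D: Plan F, 18–3.
Plan F vs Measure 2: 3+3+2+1+7+2 = 18 for Plan F, 3 for Measure 2 — Plan F by 18–3.
Plan F vs Plan A: Plan F wins 15–6.
Measure 4 vs Plan D: 3+2+7 = 12 for Measure 4, 9 for Plan D — Measure 4 by 12–9.
Measure 4 vs Measure 2: Measure 4, 11–10.
Measure 4 vs Plan A: 5 to 16, Plan A.
Plan D vs Measure 2: Measure 2 wins 13–8.
Plan D–Plan A: Plan A 16–5.
Measure 2 vs Plan A: 5 to 16, Plan A.
Plan D is beaten in every head-to-head and is the Condorcet loser.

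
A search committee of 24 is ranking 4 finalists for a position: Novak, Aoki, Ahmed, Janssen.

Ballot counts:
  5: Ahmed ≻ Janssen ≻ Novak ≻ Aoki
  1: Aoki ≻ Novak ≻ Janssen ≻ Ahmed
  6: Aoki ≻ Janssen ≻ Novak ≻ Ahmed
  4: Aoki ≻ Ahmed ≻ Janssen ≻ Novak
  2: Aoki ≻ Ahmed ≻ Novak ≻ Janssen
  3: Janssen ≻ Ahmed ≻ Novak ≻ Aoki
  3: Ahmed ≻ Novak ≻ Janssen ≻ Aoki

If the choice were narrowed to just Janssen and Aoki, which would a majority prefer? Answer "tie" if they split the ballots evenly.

Aoki

Ballots ranking Janssen above Aoki: 5 + 3 + 3 = 11.
Ballots ranking Aoki above Janssen: 24 − 11 = 13.
Aoki wins the head-to-head 13–11.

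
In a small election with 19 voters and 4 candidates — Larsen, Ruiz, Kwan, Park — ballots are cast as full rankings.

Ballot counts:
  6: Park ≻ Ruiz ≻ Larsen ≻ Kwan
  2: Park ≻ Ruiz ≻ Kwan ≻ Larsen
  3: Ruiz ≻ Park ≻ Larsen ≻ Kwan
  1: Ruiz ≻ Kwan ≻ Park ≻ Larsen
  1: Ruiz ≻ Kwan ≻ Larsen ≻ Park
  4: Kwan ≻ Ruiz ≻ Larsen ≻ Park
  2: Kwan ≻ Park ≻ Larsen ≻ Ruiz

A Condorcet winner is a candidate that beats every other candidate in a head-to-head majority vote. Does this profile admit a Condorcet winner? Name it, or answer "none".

Pairwise majorities:
Larsen vs Ruiz: 2 to 17, Ruiz.
Larsen vs Kwan: 9 to 10, Kwan.
Larsen vs Park: Larsen preferred on 1+4 = 5 ballots; Park wins 14–5.
Ruiz vs Kwan: 13 to 6, Ruiz.
Ruiz vs Park: 9 to 10, Park.
Kwan vs Park: Kwan preferred on 1+1+4+2 = 8 ballots; Park wins 11–8.
Park defeats every rival head-to-head and is the Condorcet winner.

Park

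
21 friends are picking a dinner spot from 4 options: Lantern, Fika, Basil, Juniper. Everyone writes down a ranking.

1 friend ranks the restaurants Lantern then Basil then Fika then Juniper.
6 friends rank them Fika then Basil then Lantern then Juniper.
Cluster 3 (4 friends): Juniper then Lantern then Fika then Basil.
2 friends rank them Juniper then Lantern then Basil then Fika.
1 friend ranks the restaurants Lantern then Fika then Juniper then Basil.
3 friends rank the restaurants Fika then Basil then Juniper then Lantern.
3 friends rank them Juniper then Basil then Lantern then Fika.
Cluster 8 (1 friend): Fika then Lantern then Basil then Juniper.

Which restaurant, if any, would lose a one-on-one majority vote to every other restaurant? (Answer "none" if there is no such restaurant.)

none

Pairwise majorities:
Lantern vs Fika: Lantern preferred on 1+4+2+1+3 = 11 ballots; Lantern wins 11–10.
Lantern vs Basil: 9 to 12, Basil.
Lantern vs Juniper: Juniper wins 12–9.
Fika vs Basil: 6+4+1+3+1 = 15 for Fika, 6 for Basil — Fika by 15–6.
Fika vs Juniper: 12 to 9, Fika.
Basil vs Juniper: Basil, 11–10.
No restaurant is winless: Lantern beats Fika; Fika beats Basil; Basil beats Lantern; Juniper beats Lantern. There is no Condorcet loser.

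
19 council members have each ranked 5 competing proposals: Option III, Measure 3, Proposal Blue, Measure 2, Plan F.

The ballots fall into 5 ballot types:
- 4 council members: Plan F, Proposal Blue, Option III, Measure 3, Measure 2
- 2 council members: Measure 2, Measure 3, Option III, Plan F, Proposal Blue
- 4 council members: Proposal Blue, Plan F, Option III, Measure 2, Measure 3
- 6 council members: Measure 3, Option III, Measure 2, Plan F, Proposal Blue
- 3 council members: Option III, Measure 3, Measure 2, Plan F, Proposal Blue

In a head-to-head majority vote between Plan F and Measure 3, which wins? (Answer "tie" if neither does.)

Measure 3

Ballots ranking Plan F above Measure 3: 4 + 4 = 8.
Ballots ranking Measure 3 above Plan F: 19 − 8 = 11.
Measure 3 wins the head-to-head 11–8.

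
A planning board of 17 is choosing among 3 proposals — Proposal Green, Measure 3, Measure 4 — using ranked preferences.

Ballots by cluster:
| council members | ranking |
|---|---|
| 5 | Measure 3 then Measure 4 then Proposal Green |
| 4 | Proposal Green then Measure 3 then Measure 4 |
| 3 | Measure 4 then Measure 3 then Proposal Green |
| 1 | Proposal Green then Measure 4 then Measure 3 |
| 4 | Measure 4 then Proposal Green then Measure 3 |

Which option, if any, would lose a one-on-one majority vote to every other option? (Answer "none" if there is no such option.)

Pairwise majorities:
Proposal Green–Measure 3: Proposal Green 9–8.
Proposal Green vs Measure 4: Proposal Green preferred on 4+1 = 5 ballots; Measure 4 wins 12–5.
Measure 3 vs Measure 4: Measure 3, 9–8.
Every option wins at least one matchup (Proposal Green beats Measure 3; Measure 3 beats Measure 4; Measure 4 beats Proposal Green), so there is no Condorcet loser.

none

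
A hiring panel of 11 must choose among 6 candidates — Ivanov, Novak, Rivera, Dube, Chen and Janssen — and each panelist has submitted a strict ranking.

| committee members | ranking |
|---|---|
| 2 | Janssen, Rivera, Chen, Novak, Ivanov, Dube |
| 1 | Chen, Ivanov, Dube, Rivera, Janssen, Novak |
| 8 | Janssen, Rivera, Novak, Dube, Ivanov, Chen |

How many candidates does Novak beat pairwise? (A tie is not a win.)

3

Novak against each rival (11 committee members):
Novak vs Ivanov: Novak, 10–1.
Novak vs Rivera: Rivera, 11–0.
Novak vs Dube: Novak preferred on 2+8 = 10 ballots; Novak wins 10–1.
Novak vs Chen: Novak, 8–3.
Novak vs Janssen: Novak preferred on 0 ballots; Janssen wins 11–0.
Novak beats Ivanov, Dube, Chen; loses to Rivera, Janssen — 3 pairwise wins.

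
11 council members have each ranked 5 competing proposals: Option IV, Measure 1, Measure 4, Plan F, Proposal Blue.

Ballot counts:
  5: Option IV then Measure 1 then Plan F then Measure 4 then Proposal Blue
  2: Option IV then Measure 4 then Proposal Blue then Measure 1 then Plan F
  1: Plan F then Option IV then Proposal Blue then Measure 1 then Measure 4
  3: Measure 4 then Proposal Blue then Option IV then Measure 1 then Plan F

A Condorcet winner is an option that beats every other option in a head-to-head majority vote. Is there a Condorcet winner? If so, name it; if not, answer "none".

Option IV

Check each pair by majority over 11 ballots:
Option IV vs Measure 1: Option IV wins 11–0.
Option IV–Measure 4: Option IV 8–3.
Option IV vs Plan F: Option IV, 10–1.
Option IV–Proposal Blue: Option IV 8–3.
Measure 1 vs Measure 4: Measure 1, 6–5.
Measure 1 vs Plan F: Measure 1, 10–1.
Measure 1 vs Proposal Blue: Proposal Blue wins 6–5.
Measure 4 vs Plan F: Plan F, 6–5.
Measure 4 vs Proposal Blue: Measure 4, 10–1.
Plan F vs Proposal Blue: Plan F, 6–5.
Option IV beats each of Measure 1, Measure 4, Plan F, Proposal Blue — Option IV is the Condorcet winner.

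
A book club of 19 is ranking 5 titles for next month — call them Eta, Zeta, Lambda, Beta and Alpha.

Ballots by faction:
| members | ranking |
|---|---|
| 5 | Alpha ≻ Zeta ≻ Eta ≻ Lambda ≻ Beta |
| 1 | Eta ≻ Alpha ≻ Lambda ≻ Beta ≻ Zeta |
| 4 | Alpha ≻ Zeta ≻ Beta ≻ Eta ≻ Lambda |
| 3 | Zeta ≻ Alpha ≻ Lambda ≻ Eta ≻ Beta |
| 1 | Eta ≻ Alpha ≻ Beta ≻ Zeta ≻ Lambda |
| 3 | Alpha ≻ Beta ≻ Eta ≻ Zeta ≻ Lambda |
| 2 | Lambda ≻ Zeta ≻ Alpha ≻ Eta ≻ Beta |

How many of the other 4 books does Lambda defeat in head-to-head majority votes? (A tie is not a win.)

Lambda against each rival (19 members):
Lambda–Eta: Eta 14–5.
Lambda vs Zeta: Lambda is ranked higher on 1+2 = 3 ballots, Zeta on 16. Zeta wins 16–3.
Lambda vs Beta: Lambda wins 11–8.
Lambda–Alpha: Alpha 17–2.
Lambda beats Beta; loses to Eta, Zeta, Alpha — 1 pairwise win.

1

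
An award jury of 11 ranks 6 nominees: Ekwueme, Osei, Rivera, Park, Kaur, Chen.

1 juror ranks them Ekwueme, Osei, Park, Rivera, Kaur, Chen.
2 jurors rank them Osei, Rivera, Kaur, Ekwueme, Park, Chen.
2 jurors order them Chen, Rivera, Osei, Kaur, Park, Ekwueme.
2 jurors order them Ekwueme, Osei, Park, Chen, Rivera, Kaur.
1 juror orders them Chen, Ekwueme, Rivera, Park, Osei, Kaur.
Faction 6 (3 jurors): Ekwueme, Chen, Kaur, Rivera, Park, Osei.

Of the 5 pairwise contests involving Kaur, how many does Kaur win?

1

Kaur against each rival (11 jurors):
Kaur vs Ekwueme: Ekwueme, 7–4.
Kaur vs Osei: Osei, 8–3.
Kaur vs Rivera: Rivera wins 8–3.
Kaur vs Park: Kaur wins 7–4.
Kaur vs Chen: Chen wins 8–3.
Kaur beats Park; loses to Ekwueme, Osei, Rivera, Chen — 1 pairwise win.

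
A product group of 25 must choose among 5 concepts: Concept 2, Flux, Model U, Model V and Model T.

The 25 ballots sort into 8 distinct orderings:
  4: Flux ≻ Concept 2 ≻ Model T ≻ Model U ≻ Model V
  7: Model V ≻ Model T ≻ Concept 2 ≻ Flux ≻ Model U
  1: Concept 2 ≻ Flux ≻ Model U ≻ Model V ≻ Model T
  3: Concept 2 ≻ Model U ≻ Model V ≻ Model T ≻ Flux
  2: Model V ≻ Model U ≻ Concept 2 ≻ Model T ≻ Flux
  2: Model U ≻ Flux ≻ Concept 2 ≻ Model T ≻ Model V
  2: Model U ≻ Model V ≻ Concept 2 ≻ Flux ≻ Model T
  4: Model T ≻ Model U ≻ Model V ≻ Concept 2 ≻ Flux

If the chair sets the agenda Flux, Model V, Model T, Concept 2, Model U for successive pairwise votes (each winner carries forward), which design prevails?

Model U

Round 1: Flux vs Model V — 7–18, Model V advances.
Round 2: Model V vs Model T — 15–10, Model V advances.
Round 3: Model V vs Concept 2 — 15–10, Model V advances.
Round 4: Model V vs Model U — 9–16, Model U advances.
The agenda winner is Model U.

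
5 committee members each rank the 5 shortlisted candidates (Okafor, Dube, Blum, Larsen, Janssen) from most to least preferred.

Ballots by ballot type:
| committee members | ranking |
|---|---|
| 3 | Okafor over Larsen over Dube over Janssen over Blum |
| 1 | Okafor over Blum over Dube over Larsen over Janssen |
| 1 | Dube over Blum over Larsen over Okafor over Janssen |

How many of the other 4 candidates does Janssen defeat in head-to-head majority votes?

Janssen against each rival (5 committee members):
Janssen vs Okafor: 0 for Janssen, 5 for Okafor — Okafor by 5–0.
Janssen–Dube: Dube 5–0.
Janssen–Blum: Janssen 3–2.
Janssen vs Larsen: Janssen preferred on 0 ballots; Larsen wins 5–0.
Janssen beats Blum; loses to Okafor, Dube, Larsen — 1 pairwise win.

1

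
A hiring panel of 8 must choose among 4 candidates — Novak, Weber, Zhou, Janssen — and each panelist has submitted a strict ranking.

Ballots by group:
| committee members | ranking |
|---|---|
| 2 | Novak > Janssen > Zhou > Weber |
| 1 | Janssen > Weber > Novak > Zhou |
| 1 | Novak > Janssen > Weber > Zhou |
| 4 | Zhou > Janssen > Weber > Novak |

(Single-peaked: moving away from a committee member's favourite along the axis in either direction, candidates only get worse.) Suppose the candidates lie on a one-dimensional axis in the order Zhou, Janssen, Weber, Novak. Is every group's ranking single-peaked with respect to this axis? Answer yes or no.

Axis positions: Zhou=1, Janssen=2, Weber=3, Novak=4.
Group 1: ranking walks positions 4-2-1-3; Janssen is ranked above Weber even though Weber lies between Janssen and the peak Novak on the axis — preferences dip and rise again. Not single-peaked.
Group 2 (peak Janssen at position 2): ranking walks positions 2-3-4-1, expanding outward from the peak — single-peaked.
Group 3: ranking walks positions 4-2-3-1; Janssen is ranked above Weber even though Weber lies between Janssen and the peak Novak on the axis — preferences dip and rise again. Not single-peaked.
Group 4 (peak Zhou at position 1): ranking walks positions 1-2-3-4, expanding outward from the peak — single-peaked.
Group 1 violates single-peakedness, so the profile is not single-peaked on this axis.

no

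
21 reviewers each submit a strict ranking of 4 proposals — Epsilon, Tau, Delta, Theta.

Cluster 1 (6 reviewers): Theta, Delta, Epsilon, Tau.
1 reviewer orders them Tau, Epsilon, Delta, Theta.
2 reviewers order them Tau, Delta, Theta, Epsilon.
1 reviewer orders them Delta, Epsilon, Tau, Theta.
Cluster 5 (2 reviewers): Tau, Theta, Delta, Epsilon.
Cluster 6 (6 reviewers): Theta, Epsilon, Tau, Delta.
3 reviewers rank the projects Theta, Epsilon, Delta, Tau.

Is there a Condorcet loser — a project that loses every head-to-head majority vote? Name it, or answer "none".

none

Pairwise majorities:
Epsilon vs Tau: Epsilon wins 16–5.
Epsilon vs Delta: 10 to 11, Delta.
Epsilon vs Theta: 1+1 = 2 for Epsilon, 19 for Theta — Theta by 19–2.
Tau vs Delta: Tau is ranked higher on 1+2+2+6 = 11 ballots, Delta on 10. Tau wins 11–10.
Tau vs Theta: Tau is ranked higher on 1+2+1+2 = 6 ballots, Theta on 15. Theta wins 15–6.
Delta–Theta: Theta 17–4.
No project is winless: Epsilon beats Tau; Tau beats Delta; Delta beats Epsilon; Theta beats Epsilon. There is no Condorcet loser.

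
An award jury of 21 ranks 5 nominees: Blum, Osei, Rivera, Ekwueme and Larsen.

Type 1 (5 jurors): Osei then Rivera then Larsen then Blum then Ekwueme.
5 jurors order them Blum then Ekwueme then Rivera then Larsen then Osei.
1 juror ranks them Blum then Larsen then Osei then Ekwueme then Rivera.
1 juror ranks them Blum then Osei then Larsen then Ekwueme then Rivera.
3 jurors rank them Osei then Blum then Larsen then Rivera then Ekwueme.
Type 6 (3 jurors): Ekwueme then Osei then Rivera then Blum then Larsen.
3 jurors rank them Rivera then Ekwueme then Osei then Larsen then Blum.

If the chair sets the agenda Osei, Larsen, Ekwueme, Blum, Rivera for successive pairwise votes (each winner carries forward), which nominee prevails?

Rivera

Round 1: Osei vs Larsen — 15–6, Osei advances.
Round 2: Osei vs Ekwueme — 10–11, Ekwueme advances.
Round 3: Ekwueme vs Blum — 6–15, Blum advances.
Round 4: Blum vs Rivera — 10–11, Rivera advances.
The agenda winner is Rivera.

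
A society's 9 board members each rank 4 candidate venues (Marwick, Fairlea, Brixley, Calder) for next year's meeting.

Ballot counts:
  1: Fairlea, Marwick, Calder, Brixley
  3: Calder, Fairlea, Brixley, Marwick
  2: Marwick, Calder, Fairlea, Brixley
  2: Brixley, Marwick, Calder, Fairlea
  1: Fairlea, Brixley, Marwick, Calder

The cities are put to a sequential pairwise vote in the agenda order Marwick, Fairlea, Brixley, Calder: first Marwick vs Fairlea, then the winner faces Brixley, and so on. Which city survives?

Calder

Round 1: Marwick vs Fairlea — 4–5, Fairlea advances.
Round 2: Fairlea vs Brixley — 7–2, Fairlea advances.
Round 3: Fairlea vs Calder — 2–7, Calder advances.
The agenda winner is Calder.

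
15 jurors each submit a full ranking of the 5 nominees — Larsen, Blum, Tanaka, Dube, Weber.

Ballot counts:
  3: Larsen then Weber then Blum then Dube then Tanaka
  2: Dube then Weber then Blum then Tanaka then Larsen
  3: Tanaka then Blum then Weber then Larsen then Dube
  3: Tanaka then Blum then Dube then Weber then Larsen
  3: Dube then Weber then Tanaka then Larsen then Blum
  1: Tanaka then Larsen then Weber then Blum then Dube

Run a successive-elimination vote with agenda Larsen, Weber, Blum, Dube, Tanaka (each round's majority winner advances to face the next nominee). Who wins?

Dube

Round 1: Larsen vs Weber — 4–11, Weber advances.
Round 2: Weber vs Blum — 9–6, Weber advances.
Round 3: Weber vs Dube — 7–8, Dube advances.
Round 4: Dube vs Tanaka — 8–7, Dube advances.
The agenda winner is Dube.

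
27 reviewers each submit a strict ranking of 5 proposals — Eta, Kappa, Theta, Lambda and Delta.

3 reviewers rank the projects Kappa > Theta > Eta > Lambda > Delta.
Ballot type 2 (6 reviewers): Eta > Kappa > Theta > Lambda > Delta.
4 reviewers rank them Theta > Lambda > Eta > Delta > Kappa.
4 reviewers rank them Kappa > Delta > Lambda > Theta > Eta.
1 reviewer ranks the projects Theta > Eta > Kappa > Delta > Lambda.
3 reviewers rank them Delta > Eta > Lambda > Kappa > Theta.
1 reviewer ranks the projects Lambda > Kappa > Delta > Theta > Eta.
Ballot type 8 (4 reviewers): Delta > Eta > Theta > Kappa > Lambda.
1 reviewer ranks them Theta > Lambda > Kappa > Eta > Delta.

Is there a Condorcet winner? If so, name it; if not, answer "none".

none

Pairwise majorities:
Eta–Kappa: Eta 18–9.
Eta vs Theta: Eta preferred on 6+3+4 = 13 ballots; Theta wins 14–13.
Eta–Lambda: Eta 17–10.
Eta–Delta: Eta 15–12.
Kappa–Theta: Kappa 17–10.
Kappa vs Lambda: Kappa, 18–9.
Kappa vs Delta: Kappa preferred on 3+6+4+1+1+1 = 16 ballots; Kappa wins 16–11.
Theta vs Lambda: Theta preferred on 3+6+4+1+4+1 = 19 ballots; Theta wins 19–8.
Theta–Delta: Theta 15–12.
Lambda vs Delta: 15 to 12, Lambda.
Every project loses at least once (Eta loses to Theta; Kappa loses to Eta; Theta loses to Kappa; Lambda loses to Eta; Delta loses to Eta). The majority relation contains the cycle Eta → Kappa → Theta → Eta, so there is no Condorcet winner.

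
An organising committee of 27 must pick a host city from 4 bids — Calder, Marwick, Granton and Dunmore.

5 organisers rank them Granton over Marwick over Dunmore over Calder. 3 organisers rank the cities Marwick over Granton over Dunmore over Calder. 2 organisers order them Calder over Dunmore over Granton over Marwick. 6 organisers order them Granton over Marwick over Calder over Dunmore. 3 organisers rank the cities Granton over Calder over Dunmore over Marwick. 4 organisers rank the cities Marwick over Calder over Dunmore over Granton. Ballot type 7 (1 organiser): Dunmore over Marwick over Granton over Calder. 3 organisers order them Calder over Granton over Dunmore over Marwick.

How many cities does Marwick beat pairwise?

Marwick against each rival (27 organisers):
Marwick vs Calder: Marwick preferred on 5+3+6+4+1 = 19 ballots; Marwick wins 19–8.
Marwick vs Granton: Marwick is ranked higher on 3+4+1 = 8 ballots, Granton on 19. Granton wins 19–8.
Marwick vs Dunmore: Marwick is ranked higher on 5+3+6+4 = 18 ballots, Dunmore on 9. Marwick wins 18–9.
Marwick beats Calder, Dunmore; loses to Granton — 2 pairwise wins.

2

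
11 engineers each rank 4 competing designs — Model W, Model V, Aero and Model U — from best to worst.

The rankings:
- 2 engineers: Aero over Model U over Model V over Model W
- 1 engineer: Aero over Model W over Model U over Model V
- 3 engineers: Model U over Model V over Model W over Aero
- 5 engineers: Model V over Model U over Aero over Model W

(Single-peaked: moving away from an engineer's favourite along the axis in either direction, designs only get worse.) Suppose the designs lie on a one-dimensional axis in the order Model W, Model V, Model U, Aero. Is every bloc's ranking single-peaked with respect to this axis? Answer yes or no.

Axis positions: Model W=1, Model V=2, Model U=3, Aero=4.
Bloc 1 (peak Aero at position 4): ranking walks positions 4-3-2-1, expanding outward from the peak — single-peaked.
Bloc 2: ranking walks positions 4-1-3-2; Model W is ranked above Model U even though Model U lies between Model W and the peak Aero on the axis — preferences dip and rise again. Not single-peaked.
Bloc 3 (peak Model U at position 3): ranking walks positions 3-2-1-4, expanding outward from the peak — single-peaked.
Bloc 4 (peak Model V at position 2): ranking walks positions 2-3-4-1, expanding outward from the peak — single-peaked.
Bloc 2 violates single-peakedness, so the profile is not single-peaked on this axis.

no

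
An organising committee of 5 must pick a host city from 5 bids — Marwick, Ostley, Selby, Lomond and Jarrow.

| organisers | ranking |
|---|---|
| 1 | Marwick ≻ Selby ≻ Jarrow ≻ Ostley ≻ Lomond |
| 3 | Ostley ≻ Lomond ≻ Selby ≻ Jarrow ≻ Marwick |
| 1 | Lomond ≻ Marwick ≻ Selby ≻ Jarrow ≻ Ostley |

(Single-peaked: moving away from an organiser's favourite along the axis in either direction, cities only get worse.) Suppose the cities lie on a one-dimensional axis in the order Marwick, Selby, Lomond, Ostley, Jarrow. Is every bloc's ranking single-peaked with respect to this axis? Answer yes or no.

no

Axis positions: Marwick=1, Selby=2, Lomond=3, Ostley=4, Jarrow=5.
Bloc 1: ranking walks positions 1-2-5-4-3; Jarrow is ranked above Lomond even though Lomond lies between Jarrow and the peak Marwick on the axis — preferences dip and rise again. Not single-peaked.
Bloc 2 (peak Ostley at position 4): ranking walks positions 4-3-2-5-1, expanding outward from the peak — single-peaked.
Bloc 3: ranking walks positions 3-1-2-5-4; Marwick is ranked above Selby even though Selby lies between Marwick and the peak Lomond on the axis — preferences dip and rise again. Not single-peaked.
Bloc 1 violates single-peakedness, so the profile is not single-peaked on this axis.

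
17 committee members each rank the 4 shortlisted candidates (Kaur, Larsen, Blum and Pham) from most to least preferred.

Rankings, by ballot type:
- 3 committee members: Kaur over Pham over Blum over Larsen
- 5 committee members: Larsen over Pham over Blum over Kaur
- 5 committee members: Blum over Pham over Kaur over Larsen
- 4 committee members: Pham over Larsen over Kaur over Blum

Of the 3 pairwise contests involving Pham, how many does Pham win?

Pham against each rival (17 committee members):
Pham–Kaur: Pham 14–3.
Pham vs Larsen: Pham preferred on 3+5+4 = 12 ballots; Pham wins 12–5.
Pham–Blum: Pham 12–5.
Pham beats Kaur, Larsen, Blum — 3 pairwise wins.

3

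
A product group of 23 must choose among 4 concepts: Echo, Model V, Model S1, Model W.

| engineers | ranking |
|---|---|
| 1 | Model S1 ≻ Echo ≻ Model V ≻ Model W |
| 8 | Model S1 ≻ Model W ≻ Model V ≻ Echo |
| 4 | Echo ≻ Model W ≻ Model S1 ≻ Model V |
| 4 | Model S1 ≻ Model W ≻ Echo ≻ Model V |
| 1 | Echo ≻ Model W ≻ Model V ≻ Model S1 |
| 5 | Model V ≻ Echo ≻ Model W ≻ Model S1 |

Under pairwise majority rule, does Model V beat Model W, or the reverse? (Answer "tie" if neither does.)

Ballots ranking Model V above Model W: 1 + 5 = 6.
Ballots ranking Model W above Model V: 23 − 6 = 17.
Model W wins the head-to-head 17–6.

Model W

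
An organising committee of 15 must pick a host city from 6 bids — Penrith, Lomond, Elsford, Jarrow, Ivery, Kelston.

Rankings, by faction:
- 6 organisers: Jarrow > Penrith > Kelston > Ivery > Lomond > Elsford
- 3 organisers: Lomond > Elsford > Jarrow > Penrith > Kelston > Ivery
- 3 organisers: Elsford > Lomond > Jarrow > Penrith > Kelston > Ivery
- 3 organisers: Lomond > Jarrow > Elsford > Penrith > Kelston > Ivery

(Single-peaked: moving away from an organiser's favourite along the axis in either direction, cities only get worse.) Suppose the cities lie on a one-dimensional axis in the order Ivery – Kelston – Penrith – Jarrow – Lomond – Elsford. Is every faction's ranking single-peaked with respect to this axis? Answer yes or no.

Axis positions: Ivery=1, Kelston=2, Penrith=3, Jarrow=4, Lomond=5, Elsford=6.
Faction 1 (peak Jarrow at position 4): ranking walks positions 4-3-2-1-5-6, expanding outward from the peak — single-peaked.
Faction 2 (peak Lomond at position 5): ranking walks positions 5-6-4-3-2-1, expanding outward from the peak — single-peaked.
Faction 3 (peak Elsford at position 6): ranking walks positions 6-5-4-3-2-1, expanding outward from the peak — single-peaked.
Faction 4 (peak Lomond at position 5): ranking walks positions 5-4-6-3-2-1, expanding outward from the peak — single-peaked.
Every ranking is single-peaked on this axis.

yes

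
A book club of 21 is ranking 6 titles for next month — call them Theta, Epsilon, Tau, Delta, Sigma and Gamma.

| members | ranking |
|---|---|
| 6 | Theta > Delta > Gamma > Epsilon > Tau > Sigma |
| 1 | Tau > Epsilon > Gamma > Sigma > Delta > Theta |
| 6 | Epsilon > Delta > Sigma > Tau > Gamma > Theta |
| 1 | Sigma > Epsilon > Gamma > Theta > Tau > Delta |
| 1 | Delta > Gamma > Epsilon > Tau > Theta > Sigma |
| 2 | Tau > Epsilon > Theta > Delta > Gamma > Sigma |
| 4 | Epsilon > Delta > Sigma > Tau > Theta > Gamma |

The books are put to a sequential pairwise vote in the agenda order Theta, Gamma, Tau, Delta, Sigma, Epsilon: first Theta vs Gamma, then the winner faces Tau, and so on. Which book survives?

Round 1: Theta vs Gamma — 12–9, Theta advances.
Round 2: Theta vs Tau — 7–14, Tau advances.
Round 3: Tau vs Delta — 4–17, Delta advances.
Round 4: Delta vs Sigma — 19–2, Delta advances.
Round 5: Delta vs Epsilon — 7–14, Epsilon advances.
The agenda winner is Epsilon.

Epsilon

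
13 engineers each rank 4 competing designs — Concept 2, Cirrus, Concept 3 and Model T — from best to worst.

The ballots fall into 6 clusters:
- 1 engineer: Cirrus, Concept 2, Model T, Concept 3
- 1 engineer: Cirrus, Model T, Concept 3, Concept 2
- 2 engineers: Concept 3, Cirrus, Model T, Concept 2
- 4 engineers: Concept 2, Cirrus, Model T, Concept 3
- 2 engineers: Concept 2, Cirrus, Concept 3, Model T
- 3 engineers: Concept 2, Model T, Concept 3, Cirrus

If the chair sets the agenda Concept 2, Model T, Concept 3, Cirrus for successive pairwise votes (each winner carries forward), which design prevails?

Concept 2

Round 1: Concept 2 vs Model T — 10–3, Concept 2 advances.
Round 2: Concept 2 vs Concept 3 — 10–3, Concept 2 advances.
Round 3: Concept 2 vs Cirrus — 9–4, Concept 2 advances.
The agenda winner is Concept 2.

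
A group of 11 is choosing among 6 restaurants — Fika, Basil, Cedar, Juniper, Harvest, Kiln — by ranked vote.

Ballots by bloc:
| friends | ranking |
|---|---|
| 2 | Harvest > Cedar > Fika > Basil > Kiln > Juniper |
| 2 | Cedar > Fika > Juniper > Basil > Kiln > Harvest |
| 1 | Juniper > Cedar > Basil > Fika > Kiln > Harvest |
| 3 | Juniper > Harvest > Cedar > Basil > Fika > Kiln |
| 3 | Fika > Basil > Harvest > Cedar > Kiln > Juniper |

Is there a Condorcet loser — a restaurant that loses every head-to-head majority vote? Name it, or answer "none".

Pairwise majorities:
Fika vs Basil: Fika preferred on 2+2+3 = 7 ballots; Fika wins 7–4.
Fika vs Cedar: 3 to 8, Cedar.
Fika vs Juniper: Fika, 7–4.
Fika vs Harvest: Fika is ranked higher on 2+1+3 = 6 ballots, Harvest on 5. Fika wins 6–5.
Fika vs Kiln: Fika wins 11–0.
Basil vs Cedar: Basil is ranked higher on 3 ballots, Cedar on 8. Cedar wins 8–3.
Basil vs Juniper: Basil is ranked higher on 2+3 = 5 ballots, Juniper on 6. Juniper wins 6–5.
Basil vs Harvest: Basil, 6–5.
Basil–Kiln: Basil 11–0.
Cedar vs Juniper: 7 to 4, Cedar.
Cedar vs Harvest: Harvest wins 8–3.
Cedar vs Kiln: 11 to 0, Cedar.
Juniper vs Harvest: Juniper is ranked higher on 2+1+3 = 6 ballots, Harvest on 5. Juniper wins 6–5.
Juniper vs Kiln: 2+1+3 = 6 for Juniper, 5 for Kiln — Juniper by 6–5.
Harvest vs Kiln: 2+3+3 = 8 for Harvest, 3 for Kiln — Harvest by 8–3.
Kiln loses to every other restaurant — it is the Condorcet loser.

Kiln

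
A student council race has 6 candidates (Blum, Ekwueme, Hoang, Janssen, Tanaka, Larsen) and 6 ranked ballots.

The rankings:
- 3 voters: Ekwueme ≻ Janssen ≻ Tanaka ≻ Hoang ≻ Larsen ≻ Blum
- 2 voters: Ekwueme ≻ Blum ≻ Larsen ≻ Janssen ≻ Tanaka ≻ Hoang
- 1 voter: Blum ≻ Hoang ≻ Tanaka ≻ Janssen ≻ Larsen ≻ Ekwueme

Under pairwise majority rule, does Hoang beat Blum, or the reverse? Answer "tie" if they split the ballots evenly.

tie

Ballots ranking Hoang above Blum: 3.
Ballots ranking Blum above Hoang: 6 − 3 = 3.
3–3: the pair ties.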